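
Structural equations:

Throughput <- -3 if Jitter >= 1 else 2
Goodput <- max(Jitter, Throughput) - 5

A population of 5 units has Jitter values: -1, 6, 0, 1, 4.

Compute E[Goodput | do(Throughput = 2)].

-1.8

Under do(Throughput=2), Throughput's equation is replaced by Throughput=2 for every unit. Per-unit Goodput: -3, 1, -3, -3, -1. Mean = -1.8.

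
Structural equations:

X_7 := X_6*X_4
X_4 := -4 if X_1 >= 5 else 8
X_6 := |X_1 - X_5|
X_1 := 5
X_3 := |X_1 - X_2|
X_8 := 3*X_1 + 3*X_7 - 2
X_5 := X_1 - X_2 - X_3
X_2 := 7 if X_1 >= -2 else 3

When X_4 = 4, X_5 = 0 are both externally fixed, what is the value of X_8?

The joint intervention fixes X_4 = 4, X_5 = 0, removing each variable's own equation.
X_6 = |X_1 - X_5|  [with X_1=5, X_5=0]  = 5
X_7 = X_6*X_4  [with X_6=5, X_4=4]  = 20
X_8 = 3*X_1 + 3*X_7 - 2  [with X_1=5, X_7=20]  = 73

73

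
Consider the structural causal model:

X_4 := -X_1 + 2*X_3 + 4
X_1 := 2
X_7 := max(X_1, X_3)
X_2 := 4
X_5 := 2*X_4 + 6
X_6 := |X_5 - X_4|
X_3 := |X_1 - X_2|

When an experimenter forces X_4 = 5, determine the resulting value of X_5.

16

Intervening sets X_4 = 5 and removes its equation (X_4 := -X_1 + 2*X_3 + 4).
X_5 = 2*X_4 + 6  [with X_4=5]  = 16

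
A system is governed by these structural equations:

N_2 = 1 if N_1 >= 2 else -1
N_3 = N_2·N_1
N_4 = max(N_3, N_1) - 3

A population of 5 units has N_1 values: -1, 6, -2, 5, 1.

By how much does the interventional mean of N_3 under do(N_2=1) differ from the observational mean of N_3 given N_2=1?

-3.7

Every unit gets N_2=1 under the intervention. N_3 values become -1, 6, -2, 5, 1; E[N_3|do(N_2=1)] = 1.8.
Observing N_2=1 restricts to units where N_2's equation naturally yields 1: N_1 ∈ {6, 5}. In that subpopulation N_3 = 6, 5, mean 5.5.
Difference = 1.8 − 5.5 = -3.7.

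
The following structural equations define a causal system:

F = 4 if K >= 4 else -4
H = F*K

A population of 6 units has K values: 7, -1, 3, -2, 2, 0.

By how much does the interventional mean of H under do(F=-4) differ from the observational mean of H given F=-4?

do(F=-4) breaks F's dependence on K. With F=-4 fixed, H across the units is -28, 4, -12, 8, -8, 0, mean -6.
Conditioning on F=-4 selects the 5 unit(s) with K ∈ {-1, 3, -2, 2, 0}. Their H values: 4, -12, 8, -8, 0. Mean = -1.6.
Difference = -6 − (-1.6) = -4.4.

-4.4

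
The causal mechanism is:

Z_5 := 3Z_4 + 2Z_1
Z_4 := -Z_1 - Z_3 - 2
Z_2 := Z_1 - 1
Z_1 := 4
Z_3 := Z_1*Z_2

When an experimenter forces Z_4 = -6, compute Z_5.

-10

Intervening sets Z_4 = -6 and removes its equation (Z_4 := -Z_1 - Z_3 - 2).
Z_5 = 3Z_4 + 2Z_1  [with Z_4=-6, Z_1=4]  = -10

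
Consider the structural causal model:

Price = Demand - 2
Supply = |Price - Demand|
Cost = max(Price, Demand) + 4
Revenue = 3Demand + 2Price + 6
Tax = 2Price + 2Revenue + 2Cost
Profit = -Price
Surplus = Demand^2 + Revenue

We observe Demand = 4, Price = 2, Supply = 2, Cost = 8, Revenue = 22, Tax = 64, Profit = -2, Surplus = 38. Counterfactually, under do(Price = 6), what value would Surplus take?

do(Price=6) replaces the equation Price = Demand - 2 with the constant Price = 6.
Revenue = 3Demand + 2Price + 6  [with Demand=4, Price=6]  = 30
Surplus = Demand^2 + Revenue  [with Demand=4, Revenue=30]  = 46

46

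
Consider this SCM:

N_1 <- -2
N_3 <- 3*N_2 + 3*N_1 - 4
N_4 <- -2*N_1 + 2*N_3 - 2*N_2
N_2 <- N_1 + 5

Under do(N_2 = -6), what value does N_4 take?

Under do(N_2=-6), the mechanism N_2 <- N_1 + 5 is discarded; N_2 is fixed at -6.
N_3 = 3*N_2 + 3*N_1 - 4  [with N_2=-6, N_1=-2]  = -28
N_4 = -2*N_1 + 2*N_3 - 2*N_2  [with N_1=-2, N_3=-28, N_2=-6]  = -40

-40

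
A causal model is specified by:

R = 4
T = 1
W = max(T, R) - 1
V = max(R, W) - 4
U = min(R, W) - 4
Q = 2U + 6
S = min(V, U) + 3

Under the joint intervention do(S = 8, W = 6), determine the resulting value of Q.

Setting S = 8, W = 6 by intervention discards those variables' equations.
U = min(R, W) - 4  [with R=4, W=6]  = 0
Q = 2U + 6  [with U=0]  = 6

6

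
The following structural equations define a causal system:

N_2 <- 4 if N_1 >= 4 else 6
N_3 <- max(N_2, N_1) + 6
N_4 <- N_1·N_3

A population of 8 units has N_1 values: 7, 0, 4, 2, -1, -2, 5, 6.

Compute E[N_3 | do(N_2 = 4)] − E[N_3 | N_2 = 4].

-0.75

The intervention sets N_2=4 in all 8 units regardless of N_1. Recomputing N_3 per unit gives 13, 10, 10, 10, 10, 10, 11, 12; average 10.75.
Observing N_2=4 restricts to units where N_2's equation naturally yields 4: N_1 ∈ {7, 4, 5, 6}. In that subpopulation N_3 = 13, 10, 11, 12, mean 11.5.
Difference = 10.75 − 11.5 = -0.75.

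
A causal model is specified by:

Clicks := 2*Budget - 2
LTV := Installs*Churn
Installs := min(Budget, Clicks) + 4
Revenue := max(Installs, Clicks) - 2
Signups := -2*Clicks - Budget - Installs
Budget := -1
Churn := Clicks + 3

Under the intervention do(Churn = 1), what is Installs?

do(Churn=1) replaces the equation Churn := Clicks + 3 with the constant Churn = 1.
Installs is not downstream of the intervention, so its value is determined by the original equations.
Clicks = 2*Budget - 2  [with Budget=-1]  = -4
Installs = min(Budget, Clicks) + 4  [with Budget=-1, Clicks=-4]  = 0

0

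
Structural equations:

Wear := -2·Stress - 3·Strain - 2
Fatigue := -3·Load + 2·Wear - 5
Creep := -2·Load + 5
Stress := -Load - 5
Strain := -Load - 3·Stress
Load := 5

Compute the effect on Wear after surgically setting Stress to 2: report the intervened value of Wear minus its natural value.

84

do(Stress=2) replaces the equation Stress := -Load - 5 with the constant Stress = 2.
Strain = -Load - 3·Stress  [with Load=5, Stress=2]  = -11
Wear = -2·Stress - 3·Strain - 2  [with Stress=2, Strain=-11]  = 27
Without intervention: Stress = -Load - 5  [with Load=5]  = -10; Strain = -Load - 3·Stress  [with Load=5, Stress=-10]  = 25; Wear = -2·Stress - 3·Strain - 2  [with Stress=-10, Strain=25]  = -57.
Change = 27 − (-57) = 84.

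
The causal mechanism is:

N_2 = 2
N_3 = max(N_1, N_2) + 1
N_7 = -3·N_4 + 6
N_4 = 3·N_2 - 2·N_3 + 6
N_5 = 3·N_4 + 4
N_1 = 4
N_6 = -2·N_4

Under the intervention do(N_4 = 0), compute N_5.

4

Intervening sets N_4 = 0 and removes its equation (N_4 = 3·N_2 - 2·N_3 + 6).
N_5 = 3·N_4 + 4  [with N_4=0]  = 4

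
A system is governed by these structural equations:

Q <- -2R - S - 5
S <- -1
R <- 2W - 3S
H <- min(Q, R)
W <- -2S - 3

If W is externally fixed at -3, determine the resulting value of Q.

Under do(W=-3), the mechanism W <- -2S - 3 is discarded; W is fixed at -3.
R = 2W - 3S  [with W=-3, S=-1]  = -3
Q = -2R - S - 5  [with R=-3, S=-1]  = 2

2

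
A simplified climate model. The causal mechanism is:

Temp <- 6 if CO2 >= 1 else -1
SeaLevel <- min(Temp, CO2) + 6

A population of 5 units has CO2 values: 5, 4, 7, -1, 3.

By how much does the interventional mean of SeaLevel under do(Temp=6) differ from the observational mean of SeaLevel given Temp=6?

-1.1

Under do(Temp=6), Temp's equation is replaced by Temp=6 for every unit. Per-unit SeaLevel: 11, 10, 12, 5, 9. Mean = 9.4.
Observing Temp=6 restricts to units where Temp's equation naturally yields 6: CO2 ∈ {5, 4, 7, 3}. In that subpopulation SeaLevel = 11, 10, 12, 9, mean 10.5.
Difference = 9.4 − 10.5 = -1.1.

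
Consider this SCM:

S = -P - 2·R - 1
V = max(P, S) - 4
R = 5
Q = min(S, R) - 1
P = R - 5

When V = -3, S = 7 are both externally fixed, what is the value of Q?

Under do(V = -3, S = 7), each intervened variable's structural equation is replaced by its fixed value.
Q = min(S, R) - 1  [with S=7, R=5]  = 4

4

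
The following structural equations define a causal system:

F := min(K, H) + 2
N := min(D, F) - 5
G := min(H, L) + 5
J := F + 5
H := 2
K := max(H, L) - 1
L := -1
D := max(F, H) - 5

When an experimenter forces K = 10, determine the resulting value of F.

do(K=10) replaces the equation K := max(H, L) - 1 with the constant K = 10.
F = min(K, H) + 2  [with K=10, H=2]  = 4

4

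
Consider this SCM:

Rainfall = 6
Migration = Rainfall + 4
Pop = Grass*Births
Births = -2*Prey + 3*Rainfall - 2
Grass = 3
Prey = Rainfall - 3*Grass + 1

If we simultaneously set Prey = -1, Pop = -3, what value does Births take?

18

Setting Prey = -1, Pop = -3 by intervention discards those variables' equations.
Births = -2*Prey + 3*Rainfall - 2  [with Prey=-1, Rainfall=6]  = 18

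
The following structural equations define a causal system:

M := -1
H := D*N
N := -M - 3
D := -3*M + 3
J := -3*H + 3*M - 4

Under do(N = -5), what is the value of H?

-30

Under do(N=-5), the mechanism N := -M - 3 is discarded; N is fixed at -5.
D = -3*M + 3  [with M=-1]  = 6
H = D*N  [with D=6, N=-5]  = -30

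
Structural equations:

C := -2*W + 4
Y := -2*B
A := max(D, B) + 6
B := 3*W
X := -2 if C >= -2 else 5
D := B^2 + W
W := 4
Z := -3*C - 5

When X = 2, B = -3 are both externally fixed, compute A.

19

The joint intervention fixes X = 2, B = -3, removing each variable's own equation.
D = B^2 + W  [with B=-3, W=4]  = 13
A = max(D, B) + 6  [with D=13, B=-3]  = 19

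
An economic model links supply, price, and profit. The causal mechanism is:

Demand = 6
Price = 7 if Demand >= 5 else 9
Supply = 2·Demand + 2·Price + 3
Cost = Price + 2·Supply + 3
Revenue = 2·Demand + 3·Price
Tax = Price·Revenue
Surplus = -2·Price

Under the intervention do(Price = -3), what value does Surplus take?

6

Under do(Price=-3), the mechanism Price = 7 if Demand >= 5 else 9 is discarded; Price is fixed at -3.
Surplus = -2·Price  [with Price=-3]  = 6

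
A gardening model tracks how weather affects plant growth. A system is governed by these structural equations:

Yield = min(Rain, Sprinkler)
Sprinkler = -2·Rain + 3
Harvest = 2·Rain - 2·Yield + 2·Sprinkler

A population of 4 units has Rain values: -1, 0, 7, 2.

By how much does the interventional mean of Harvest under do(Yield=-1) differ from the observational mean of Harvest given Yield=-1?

-3

Under do(Yield=-1), Yield's equation is replaced by Yield=-1 for every unit. Per-unit Harvest: 10, 8, -6, 4. Mean = 4.
Conditioning on Yield=-1 selects the 2 unit(s) with Rain ∈ {-1, 2}. Their Harvest values: 10, 4. Mean = 7.
Difference = 4 − 7 = -3.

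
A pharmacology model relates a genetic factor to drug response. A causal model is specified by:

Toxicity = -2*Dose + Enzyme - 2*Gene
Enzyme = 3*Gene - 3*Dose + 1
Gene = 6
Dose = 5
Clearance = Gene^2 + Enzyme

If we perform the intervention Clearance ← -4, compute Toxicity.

The intervention breaks the incoming arrows to Clearance: Clearance = Gene^2 + Enzyme no longer applies, and Clearance = -4.
Since Toxicity is not a descendant of the intervened variable, it is unaffected.
Enzyme = 3*Gene - 3*Dose + 1  [with Gene=6, Dose=5]  = 4
Toxicity = -2*Dose + Enzyme - 2*Gene  [with Dose=5, Enzyme=4, Gene=6]  = -18

-18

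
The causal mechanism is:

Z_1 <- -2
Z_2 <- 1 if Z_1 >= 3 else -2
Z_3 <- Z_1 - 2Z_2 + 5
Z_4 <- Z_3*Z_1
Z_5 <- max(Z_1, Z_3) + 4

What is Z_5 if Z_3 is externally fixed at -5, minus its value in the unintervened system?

do(Z_3=-5) replaces the equation Z_3 <- Z_1 - 2Z_2 + 5 with the constant Z_3 = -5.
Z_5 = max(Z_1, Z_3) + 4  [with Z_1=-2, Z_3=-5]  = 2
Without intervention: Z_2 = 1 if Z_1 >= 3 else -2  [with Z_1=-2]  = -2; Z_3 = Z_1 - 2Z_2 + 5  [with Z_1=-2, Z_2=-2]  = 7; Z_5 = max(Z_1, Z_3) + 4  [with Z_1=-2, Z_3=7]  = 11.
Change = 2 − 11 = -9.

-9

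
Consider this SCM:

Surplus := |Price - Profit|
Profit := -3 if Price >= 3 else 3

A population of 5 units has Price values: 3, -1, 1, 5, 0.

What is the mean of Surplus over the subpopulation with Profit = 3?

Conditioning on Profit=3 selects the 3 unit(s) with Price ∈ {-1, 1, 0}. Their Surplus values: 4, 2, 3. Mean = 3.

3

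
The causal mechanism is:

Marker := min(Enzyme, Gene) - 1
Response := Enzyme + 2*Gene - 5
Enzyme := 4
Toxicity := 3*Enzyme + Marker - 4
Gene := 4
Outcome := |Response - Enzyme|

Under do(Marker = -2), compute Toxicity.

6

do(Marker=-2) replaces the equation Marker := min(Enzyme, Gene) - 1 with the constant Marker = -2.
Toxicity = 3*Enzyme + Marker - 4  [with Enzyme=4, Marker=-2]  = 6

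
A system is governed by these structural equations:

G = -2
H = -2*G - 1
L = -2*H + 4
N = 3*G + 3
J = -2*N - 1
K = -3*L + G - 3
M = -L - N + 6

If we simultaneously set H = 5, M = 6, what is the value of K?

13

Under do(H = 5, M = 6), each intervened variable's structural equation is replaced by its fixed value.
L = -2*H + 4  [with H=5]  = -6
K = -3*L + G - 3  [with L=-6, G=-2]  = 13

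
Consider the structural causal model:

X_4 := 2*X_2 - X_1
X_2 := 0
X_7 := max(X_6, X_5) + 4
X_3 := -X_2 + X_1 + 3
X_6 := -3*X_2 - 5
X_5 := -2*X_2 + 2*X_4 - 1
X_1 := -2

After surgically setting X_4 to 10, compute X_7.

The intervention breaks the incoming arrows to X_4: X_4 := 2*X_2 - X_1 no longer applies, and X_4 = 10.
X_5 = -2*X_2 + 2*X_4 - 1  [with X_2=0, X_4=10]  = 19
X_6 = -3*X_2 - 5  [with X_2=0]  = -5
X_7 = max(X_6, X_5) + 4  [with X_6=-5, X_5=19]  = 23

23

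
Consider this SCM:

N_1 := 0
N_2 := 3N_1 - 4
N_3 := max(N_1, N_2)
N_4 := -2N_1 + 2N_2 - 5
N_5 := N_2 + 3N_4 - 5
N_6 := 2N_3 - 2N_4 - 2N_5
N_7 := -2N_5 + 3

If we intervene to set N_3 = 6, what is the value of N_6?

134

The intervention breaks the incoming arrows to N_3: N_3 := max(N_1, N_2) no longer applies, and N_3 = 6.
N_2 = 3N_1 - 4  [with N_1=0]  = -4
N_4 = -2N_1 + 2N_2 - 5  [with N_1=0, N_2=-4]  = -13
N_5 = N_2 + 3N_4 - 5  [with N_2=-4, N_4=-13]  = -48
N_6 = 2N_3 - 2N_4 - 2N_5  [with N_3=6, N_4=-13, N_5=-48]  = 134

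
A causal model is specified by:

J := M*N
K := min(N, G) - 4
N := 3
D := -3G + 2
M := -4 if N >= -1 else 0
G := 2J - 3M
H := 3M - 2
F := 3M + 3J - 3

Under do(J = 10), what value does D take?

-94

The intervention breaks the incoming arrows to J: J := M*N no longer applies, and J = 10.
M = -4 if N >= -1 else 0  [with N=3]  = -4
G = 2J - 3M  [with J=10, M=-4]  = 32
D = -3G + 2  [with G=32]  = -94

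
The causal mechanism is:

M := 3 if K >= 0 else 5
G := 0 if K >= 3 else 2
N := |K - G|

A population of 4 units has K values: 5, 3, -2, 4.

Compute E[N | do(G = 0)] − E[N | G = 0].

Every unit gets G=0 under the intervention. N values become 5, 3, 2, 4; E[N|do(G=0)] = 3.5.
Conditioning on G=0 selects the 3 unit(s) with K ∈ {5, 3, 4}. Their N values: 5, 3, 4. Mean = 4.
Difference = 3.5 − 4 = -0.5.

-0.5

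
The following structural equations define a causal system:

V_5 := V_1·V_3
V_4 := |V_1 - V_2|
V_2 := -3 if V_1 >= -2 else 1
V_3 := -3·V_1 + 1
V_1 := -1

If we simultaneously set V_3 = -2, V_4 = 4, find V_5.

2

Setting V_3 = -2, V_4 = 4 by intervention discards those variables' equations.
V_5 = V_1·V_3  [with V_1=-1, V_3=-2]  = 2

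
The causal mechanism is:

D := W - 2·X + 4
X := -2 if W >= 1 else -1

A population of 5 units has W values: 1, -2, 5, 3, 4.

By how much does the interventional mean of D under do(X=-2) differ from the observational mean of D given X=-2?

-1.05

Every unit gets X=-2 under the intervention. D values become 9, 6, 13, 11, 12; E[D|do(X=-2)] = 10.2.
E[D|X=-2] averages over only the 4 units with X=-2 (W = 1, 5, 3, 4): D = 9, 13, 11, 12, mean 11.25.
Difference = 10.2 − 11.25 = -1.05.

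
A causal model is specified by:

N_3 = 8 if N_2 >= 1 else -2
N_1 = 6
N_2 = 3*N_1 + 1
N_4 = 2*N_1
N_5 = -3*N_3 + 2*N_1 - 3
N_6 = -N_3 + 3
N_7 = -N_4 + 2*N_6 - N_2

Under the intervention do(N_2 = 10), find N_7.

-32

Under do(N_2=10), the mechanism N_2 = 3*N_1 + 1 is discarded; N_2 is fixed at 10.
N_3 = 8 if N_2 >= 1 else -2  [with N_2=10]  = 8
N_4 = 2*N_1  [with N_1=6]  = 12
N_6 = -N_3 + 3  [with N_3=8]  = -5
N_7 = -N_4 + 2*N_6 - N_2  [with N_4=12, N_6=-5, N_2=10]  = -32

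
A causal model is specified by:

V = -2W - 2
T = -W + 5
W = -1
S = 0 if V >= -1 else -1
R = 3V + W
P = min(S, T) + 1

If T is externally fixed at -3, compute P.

Intervening sets T = -3 and removes its equation (T = -W + 5).
V = -2W - 2  [with W=-1]  = 0
S = 0 if V >= -1 else -1  [with V=0]  = 0
P = min(S, T) + 1  [with S=0, T=-3]  = -2

-2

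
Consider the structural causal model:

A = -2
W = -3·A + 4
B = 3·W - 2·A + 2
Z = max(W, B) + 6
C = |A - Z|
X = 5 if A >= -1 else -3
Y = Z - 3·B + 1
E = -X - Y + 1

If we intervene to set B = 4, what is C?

18

do(B=4) replaces the equation B = 3·W - 2·A + 2 with the constant B = 4.
W = -3·A + 4  [with A=-2]  = 10
Z = max(W, B) + 6  [with W=10, B=4]  = 16
C = |A - Z|  [with A=-2, Z=16]  = 18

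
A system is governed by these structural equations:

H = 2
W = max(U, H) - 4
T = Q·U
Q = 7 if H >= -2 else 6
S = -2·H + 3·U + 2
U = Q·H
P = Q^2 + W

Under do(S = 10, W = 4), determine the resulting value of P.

The joint intervention fixes S = 10, W = 4, removing each variable's own equation.
Q = 7 if H >= -2 else 6  [with H=2]  = 7
P = Q^2 + W  [with Q=7, W=4]  = 53

53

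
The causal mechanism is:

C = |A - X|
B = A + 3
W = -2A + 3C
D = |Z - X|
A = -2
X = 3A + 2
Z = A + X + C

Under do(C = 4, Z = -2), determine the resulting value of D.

The joint intervention fixes C = 4, Z = -2, removing each variable's own equation.
X = 3A + 2  [with A=-2]  = -4
D = |Z - X|  [with Z=-2, X=-4]  = 2

2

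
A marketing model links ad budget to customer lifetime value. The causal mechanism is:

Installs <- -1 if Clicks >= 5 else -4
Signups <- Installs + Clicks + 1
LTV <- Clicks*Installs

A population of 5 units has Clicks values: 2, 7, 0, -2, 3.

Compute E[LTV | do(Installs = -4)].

-8

The intervention sets Installs=-4 in all 5 units regardless of Clicks. Recomputing LTV per unit gives -8, -28, 0, 8, -12; average -8.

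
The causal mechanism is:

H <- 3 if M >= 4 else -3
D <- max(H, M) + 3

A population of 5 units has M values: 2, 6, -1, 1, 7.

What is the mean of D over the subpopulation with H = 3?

Observing H=3 restricts to units where H's equation naturally yields 3: M ∈ {6, 7}. In that subpopulation D = 9, 10, mean 9.5.

9.5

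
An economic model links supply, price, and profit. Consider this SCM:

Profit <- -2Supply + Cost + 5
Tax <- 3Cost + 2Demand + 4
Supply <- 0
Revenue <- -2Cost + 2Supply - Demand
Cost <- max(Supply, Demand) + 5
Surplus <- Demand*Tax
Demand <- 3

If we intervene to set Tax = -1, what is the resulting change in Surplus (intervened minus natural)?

-105

Under do(Tax=-1), the mechanism Tax <- 3Cost + 2Demand + 4 is discarded; Tax is fixed at -1.
Surplus = Demand*Tax  [with Demand=3, Tax=-1]  = -3
Without intervention: Cost = max(Supply, Demand) + 5  [with Supply=0, Demand=3]  = 8; Tax = 3Cost + 2Demand + 4  [with Cost=8, Demand=3]  = 34; Surplus = Demand*Tax  [with Demand=3, Tax=34]  = 102.
Change = -3 − 102 = -105.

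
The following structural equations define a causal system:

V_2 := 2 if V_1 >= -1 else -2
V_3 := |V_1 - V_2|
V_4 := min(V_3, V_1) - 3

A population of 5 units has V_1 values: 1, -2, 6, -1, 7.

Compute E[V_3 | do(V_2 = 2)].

The intervention sets V_2=2 in all 5 units regardless of V_1. Recomputing V_3 per unit gives 1, 4, 4, 3, 5; average 3.4.

3.4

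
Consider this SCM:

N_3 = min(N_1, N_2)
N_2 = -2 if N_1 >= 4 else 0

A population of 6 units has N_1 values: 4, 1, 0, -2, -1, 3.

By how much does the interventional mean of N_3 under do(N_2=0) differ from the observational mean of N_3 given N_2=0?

do(N_2=0) breaks N_2's dependence on N_1. With N_2=0 fixed, N_3 across the units is 0, 0, 0, -2, -1, 0, mean -0.5.
Conditioning on N_2=0 selects the 5 unit(s) with N_1 ∈ {1, 0, -2, -1, 3}. Their N_3 values: 0, 0, -2, -1, 0. Mean = -0.6.
Difference = -0.5 − (-0.6) = 0.1.

0.1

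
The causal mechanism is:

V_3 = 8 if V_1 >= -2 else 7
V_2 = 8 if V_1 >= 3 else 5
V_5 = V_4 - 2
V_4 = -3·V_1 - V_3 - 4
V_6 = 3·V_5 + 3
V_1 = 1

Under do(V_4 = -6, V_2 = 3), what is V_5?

The joint intervention fixes V_4 = -6, V_2 = 3, removing each variable's own equation.
V_5 = V_4 - 2  [with V_4=-6]  = -8

-8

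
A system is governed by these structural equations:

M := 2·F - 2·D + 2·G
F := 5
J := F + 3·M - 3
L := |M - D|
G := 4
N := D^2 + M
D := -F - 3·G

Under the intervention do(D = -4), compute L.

30

The intervention breaks the incoming arrows to D: D := -F - 3·G no longer applies, and D = -4.
M = 2·F - 2·D + 2·G  [with F=5, D=-4, G=4]  = 26
L = |M - D|  [with M=26, D=-4]  = 30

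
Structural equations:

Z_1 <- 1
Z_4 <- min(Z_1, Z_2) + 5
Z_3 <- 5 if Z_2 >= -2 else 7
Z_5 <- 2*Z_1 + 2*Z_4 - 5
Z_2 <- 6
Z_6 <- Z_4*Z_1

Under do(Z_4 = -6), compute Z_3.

Under do(Z_4=-6), the mechanism Z_4 <- min(Z_1, Z_2) + 5 is discarded; Z_4 is fixed at -6.
Since Z_3 is not a descendant of the intervened variable, it is unaffected.
Z_3 = 5 if Z_2 >= -2 else 7  [with Z_2=6]  = 5

5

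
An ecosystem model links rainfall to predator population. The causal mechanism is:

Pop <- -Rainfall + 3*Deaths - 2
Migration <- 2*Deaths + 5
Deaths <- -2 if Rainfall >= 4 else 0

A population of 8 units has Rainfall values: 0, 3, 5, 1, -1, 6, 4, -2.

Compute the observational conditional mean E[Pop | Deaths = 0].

Conditioning on Deaths=0 selects the 5 unit(s) with Rainfall ∈ {0, 3, 1, -1, -2}. Their Pop values: -2, -5, -3, -1, 0. Mean = -2.2.

-2.2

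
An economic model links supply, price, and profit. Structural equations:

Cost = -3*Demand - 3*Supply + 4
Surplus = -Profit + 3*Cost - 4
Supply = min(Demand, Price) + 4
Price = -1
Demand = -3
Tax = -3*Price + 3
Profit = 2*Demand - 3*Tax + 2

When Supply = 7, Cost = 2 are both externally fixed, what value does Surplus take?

Under do(Supply = 7, Cost = 2), each intervened variable's structural equation is replaced by its fixed value.
Tax = -3*Price + 3  [with Price=-1]  = 6
Profit = 2*Demand - 3*Tax + 2  [with Demand=-3, Tax=6]  = -22
Surplus = -Profit + 3*Cost - 4  [with Profit=-22, Cost=2]  = 24

24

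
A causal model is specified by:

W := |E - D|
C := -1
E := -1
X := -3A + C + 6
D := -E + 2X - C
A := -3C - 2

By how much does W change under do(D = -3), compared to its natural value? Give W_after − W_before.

-5

The intervention breaks the incoming arrows to D: D := -E + 2X - C no longer applies, and D = -3.
W = |E - D|  [with E=-1, D=-3]  = 2
Without intervention: A = -3C - 2  [with C=-1]  = 1; X = -3A + C + 6  [with A=1, C=-1]  = 2; D = -E + 2X - C  [with E=-1, X=2, C=-1]  = 6; W = |E - D|  [with E=-1, D=6]  = 7.
Change = 2 − 7 = -5.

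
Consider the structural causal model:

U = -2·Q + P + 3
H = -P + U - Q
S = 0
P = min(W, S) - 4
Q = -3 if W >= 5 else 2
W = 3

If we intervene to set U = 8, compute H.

10

The intervention breaks the incoming arrows to U: U = -2·Q + P + 3 no longer applies, and U = 8.
P = min(W, S) - 4  [with W=3, S=0]  = -4
Q = -3 if W >= 5 else 2  [with W=3]  = 2
H = -P + U - Q  [with P=-4, U=8, Q=2]  = 10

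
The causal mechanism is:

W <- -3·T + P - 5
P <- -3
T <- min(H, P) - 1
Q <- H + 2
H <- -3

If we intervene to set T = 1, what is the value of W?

Intervening sets T = 1 and removes its equation (T <- min(H, P) - 1).
W = -3·T + P - 5  [with T=1, P=-3]  = -11

-11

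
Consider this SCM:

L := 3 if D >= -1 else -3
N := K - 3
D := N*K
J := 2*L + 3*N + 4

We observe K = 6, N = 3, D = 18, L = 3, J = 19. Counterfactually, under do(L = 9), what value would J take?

31

Intervening sets L = 9 and removes its equation (L := 3 if D >= -1 else -3).
N = K - 3  [with K=6]  = 3
J = 2*L + 3*N + 4  [with L=9, N=3]  = 31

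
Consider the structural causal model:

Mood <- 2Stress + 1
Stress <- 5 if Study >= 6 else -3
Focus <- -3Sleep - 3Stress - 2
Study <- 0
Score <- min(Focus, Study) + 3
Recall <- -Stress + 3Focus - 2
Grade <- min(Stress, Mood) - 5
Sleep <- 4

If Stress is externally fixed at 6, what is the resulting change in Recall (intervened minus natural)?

The intervention breaks the incoming arrows to Stress: Stress <- 5 if Study >= 6 else -3 no longer applies, and Stress = 6.
Focus = -3Sleep - 3Stress - 2  [with Sleep=4, Stress=6]  = -32
Recall = -Stress + 3Focus - 2  [with Stress=6, Focus=-32]  = -104
Without intervention: Stress = 5 if Study >= 6 else -3  [with Study=0]  = -3; Focus = -3Sleep - 3Stress - 2  [with Sleep=4, Stress=-3]  = -5; Recall = -Stress + 3Focus - 2  [with Stress=-3, Focus=-5]  = -14.
Change = -104 − (-14) = -90.

-90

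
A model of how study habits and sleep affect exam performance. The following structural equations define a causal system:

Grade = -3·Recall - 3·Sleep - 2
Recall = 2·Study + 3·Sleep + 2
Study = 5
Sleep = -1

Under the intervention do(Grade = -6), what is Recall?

9

Under do(Grade=-6), the mechanism Grade = -3·Recall - 3·Sleep - 2 is discarded; Grade is fixed at -6.
Since Recall is not a descendant of the intervened variable, it is unaffected.
Recall = 2·Study + 3·Sleep + 2  [with Study=5, Sleep=-1]  = 9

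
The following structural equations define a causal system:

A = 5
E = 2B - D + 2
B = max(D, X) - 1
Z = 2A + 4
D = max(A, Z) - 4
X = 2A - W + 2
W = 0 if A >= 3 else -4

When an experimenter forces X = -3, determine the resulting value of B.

The intervention breaks the incoming arrows to X: X = 2A - W + 2 no longer applies, and X = -3.
Z = 2A + 4  [with A=5]  = 14
D = max(A, Z) - 4  [with A=5, Z=14]  = 10
B = max(D, X) - 1  [with D=10, X=-3]  = 9

9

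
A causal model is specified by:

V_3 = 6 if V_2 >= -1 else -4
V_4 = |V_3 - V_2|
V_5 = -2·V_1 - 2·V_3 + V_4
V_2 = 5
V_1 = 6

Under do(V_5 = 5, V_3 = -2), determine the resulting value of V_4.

Under do(V_5 = 5, V_3 = -2), each intervened variable's structural equation is replaced by its fixed value.
V_4 = |V_3 - V_2|  [with V_3=-2, V_2=5]  = 7

7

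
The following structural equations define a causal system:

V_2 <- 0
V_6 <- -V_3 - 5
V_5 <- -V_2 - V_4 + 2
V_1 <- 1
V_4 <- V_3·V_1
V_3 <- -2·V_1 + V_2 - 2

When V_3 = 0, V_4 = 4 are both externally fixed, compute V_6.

-5

Setting V_3 = 0, V_4 = 4 by intervention discards those variables' equations.
V_6 = -V_3 - 5  [with V_3=0]  = -5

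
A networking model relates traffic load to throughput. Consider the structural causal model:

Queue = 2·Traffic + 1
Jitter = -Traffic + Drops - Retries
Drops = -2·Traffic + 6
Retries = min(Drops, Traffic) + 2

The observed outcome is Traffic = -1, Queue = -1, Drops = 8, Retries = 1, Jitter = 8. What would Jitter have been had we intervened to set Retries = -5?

Intervening sets Retries = -5 and removes its equation (Retries = min(Drops, Traffic) + 2).
Drops = -2·Traffic + 6  [with Traffic=-1]  = 8
Jitter = -Traffic + Drops - Retries  [with Traffic=-1, Drops=8, Retries=-5]  = 14

14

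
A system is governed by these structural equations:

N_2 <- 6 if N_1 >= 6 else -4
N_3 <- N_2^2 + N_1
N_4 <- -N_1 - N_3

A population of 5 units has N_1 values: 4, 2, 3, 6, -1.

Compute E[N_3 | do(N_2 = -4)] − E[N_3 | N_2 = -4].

do(N_2=-4) breaks N_2's dependence on N_1. With N_2=-4 fixed, N_3 across the units is 20, 18, 19, 22, 15, mean 18.8.
Conditioning on N_2=-4 selects the 4 unit(s) with N_1 ∈ {4, 2, 3, -1}. Their N_3 values: 20, 18, 19, 15. Mean = 18.
Difference = 18.8 − 18 = 0.8.

0.8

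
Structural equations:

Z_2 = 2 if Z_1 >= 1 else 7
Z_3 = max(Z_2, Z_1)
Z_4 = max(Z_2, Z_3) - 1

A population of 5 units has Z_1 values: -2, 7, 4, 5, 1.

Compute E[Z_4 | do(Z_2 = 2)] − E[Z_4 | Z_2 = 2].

-0.5

Every unit gets Z_2=2 under the intervention. Z_4 values become 1, 6, 3, 4, 1; E[Z_4|do(Z_2=2)] = 3.
Observing Z_2=2 restricts to units where Z_2's equation naturally yields 2: Z_1 ∈ {7, 4, 5, 1}. In that subpopulation Z_4 = 6, 3, 4, 1, mean 3.5.
Difference = 3 − 3.5 = -0.5.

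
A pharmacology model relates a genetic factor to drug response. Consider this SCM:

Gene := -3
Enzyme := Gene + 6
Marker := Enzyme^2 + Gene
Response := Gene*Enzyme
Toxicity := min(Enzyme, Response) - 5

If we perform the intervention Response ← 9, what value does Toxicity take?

-2

Intervening sets Response = 9 and removes its equation (Response := Gene*Enzyme).
Enzyme = Gene + 6  [with Gene=-3]  = 3
Toxicity = min(Enzyme, Response) - 5  [with Enzyme=3, Response=9]  = -2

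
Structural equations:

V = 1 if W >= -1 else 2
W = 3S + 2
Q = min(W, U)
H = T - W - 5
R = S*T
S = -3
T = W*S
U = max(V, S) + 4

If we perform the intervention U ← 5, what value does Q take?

Intervening sets U = 5 and removes its equation (U = max(V, S) + 4).
W = 3S + 2  [with S=-3]  = -7
Q = min(W, U)  [with W=-7, U=5]  = -7

-7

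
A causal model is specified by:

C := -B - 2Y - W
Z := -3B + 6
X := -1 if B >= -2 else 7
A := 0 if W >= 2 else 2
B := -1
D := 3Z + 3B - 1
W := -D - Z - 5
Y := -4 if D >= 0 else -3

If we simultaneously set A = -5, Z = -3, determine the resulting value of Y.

The joint intervention fixes A = -5, Z = -3, removing each variable's own equation.
D = 3Z + 3B - 1  [with Z=-3, B=-1]  = -13
Y = -4 if D >= 0 else -3  [with D=-13]  = -3

-3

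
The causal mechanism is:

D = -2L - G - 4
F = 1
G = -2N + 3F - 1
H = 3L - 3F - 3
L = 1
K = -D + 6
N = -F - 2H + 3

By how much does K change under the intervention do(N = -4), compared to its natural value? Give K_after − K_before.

The intervention breaks the incoming arrows to N: N = -F - 2H + 3 no longer applies, and N = -4.
G = -2N + 3F - 1  [with N=-4, F=1]  = 10
D = -2L - G - 4  [with L=1, G=10]  = -16
K = -D + 6  [with D=-16]  = 22
Without intervention: H = 3L - 3F - 3  [with L=1, F=1]  = -3; N = -F - 2H + 3  [with F=1, H=-3]  = 8; G = -2N + 3F - 1  [with N=8, F=1]  = -14; D = -2L - G - 4  [with L=1, G=-14]  = 8; K = -D + 6  [with D=8]  = -2.
Change = 22 − (-2) = 24.

24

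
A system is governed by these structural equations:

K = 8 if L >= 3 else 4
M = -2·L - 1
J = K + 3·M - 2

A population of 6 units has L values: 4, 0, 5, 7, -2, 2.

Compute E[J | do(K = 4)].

-17

do(K=4) breaks K's dependence on L. With K=4 fixed, J across the units is -25, -1, -31, -43, 11, -13, mean -17.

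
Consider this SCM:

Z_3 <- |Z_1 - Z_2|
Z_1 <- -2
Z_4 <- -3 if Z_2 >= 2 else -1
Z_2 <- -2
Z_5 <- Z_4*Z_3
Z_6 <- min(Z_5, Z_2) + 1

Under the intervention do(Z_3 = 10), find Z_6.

The intervention breaks the incoming arrows to Z_3: Z_3 <- |Z_1 - Z_2| no longer applies, and Z_3 = 10.
Z_4 = -3 if Z_2 >= 2 else -1  [with Z_2=-2]  = -1
Z_5 = Z_4*Z_3  [with Z_4=-1, Z_3=10]  = -10
Z_6 = min(Z_5, Z_2) + 1  [with Z_5=-10, Z_2=-2]  = -9

-9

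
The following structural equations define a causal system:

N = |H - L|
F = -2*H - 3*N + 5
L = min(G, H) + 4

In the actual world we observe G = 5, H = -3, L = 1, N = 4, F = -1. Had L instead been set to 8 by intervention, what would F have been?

do(L=8) replaces the equation L = min(G, H) + 4 with the constant L = 8.
N = |H - L|  [with H=-3, L=8]  = 11
F = -2*H - 3*N + 5  [with H=-3, N=11]  = -22

-22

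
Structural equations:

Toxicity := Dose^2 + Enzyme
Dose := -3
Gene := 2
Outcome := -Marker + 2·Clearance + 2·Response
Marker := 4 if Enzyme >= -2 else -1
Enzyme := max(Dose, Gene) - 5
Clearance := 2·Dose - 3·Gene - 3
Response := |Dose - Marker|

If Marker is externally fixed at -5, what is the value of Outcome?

do(Marker=-5) replaces the equation Marker := 4 if Enzyme >= -2 else -1 with the constant Marker = -5.
Response = |Dose - Marker|  [with Dose=-3, Marker=-5]  = 2
Clearance = 2·Dose - 3·Gene - 3  [with Dose=-3, Gene=2]  = -15
Outcome = -Marker + 2·Clearance + 2·Response  [with Marker=-5, Clearance=-15, Response=2]  = -21

-21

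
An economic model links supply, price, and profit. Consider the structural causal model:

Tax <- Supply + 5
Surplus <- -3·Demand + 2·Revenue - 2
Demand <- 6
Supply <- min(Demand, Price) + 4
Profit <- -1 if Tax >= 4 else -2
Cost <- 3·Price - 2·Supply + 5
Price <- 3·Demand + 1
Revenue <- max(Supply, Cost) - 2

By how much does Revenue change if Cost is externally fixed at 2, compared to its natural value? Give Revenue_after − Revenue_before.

-32

Intervening sets Cost = 2 and removes its equation (Cost <- 3·Price - 2·Supply + 5).
Price = 3·Demand + 1  [with Demand=6]  = 19
Supply = min(Demand, Price) + 4  [with Demand=6, Price=19]  = 10
Revenue = max(Supply, Cost) - 2  [with Supply=10, Cost=2]  = 8
Without intervention: Price = 3·Demand + 1  [with Demand=6]  = 19; Supply = min(Demand, Price) + 4  [with Demand=6, Price=19]  = 10; Cost = 3·Price - 2·Supply + 5  [with Price=19, Supply=10]  = 42; Revenue = max(Supply, Cost) - 2  [with Supply=10, Cost=42]  = 40.
Change = 8 − 40 = -32.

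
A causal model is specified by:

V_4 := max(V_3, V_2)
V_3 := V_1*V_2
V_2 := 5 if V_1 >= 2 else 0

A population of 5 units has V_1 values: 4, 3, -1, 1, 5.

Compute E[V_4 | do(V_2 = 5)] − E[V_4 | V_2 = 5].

-6

do(V_2=5) breaks V_2's dependence on V_1. With V_2=5 fixed, V_4 across the units is 20, 15, 5, 5, 25, mean 14.
Observing V_2=5 restricts to units where V_2's equation naturally yields 5: V_1 ∈ {4, 3, 5}. In that subpopulation V_4 = 20, 15, 25, mean 20.
Difference = 14 − 20 = -6.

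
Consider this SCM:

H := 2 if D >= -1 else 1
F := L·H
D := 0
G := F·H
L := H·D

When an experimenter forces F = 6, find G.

Intervening sets F = 6 and removes its equation (F := L·H).
H = 2 if D >= -1 else 1  [with D=0]  = 2
G = F·H  [with F=6, H=2]  = 12

12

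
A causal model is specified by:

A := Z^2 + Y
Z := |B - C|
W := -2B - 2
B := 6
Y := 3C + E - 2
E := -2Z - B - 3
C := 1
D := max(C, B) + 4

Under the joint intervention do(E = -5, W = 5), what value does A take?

The joint intervention fixes E = -5, W = 5, removing each variable's own equation.
Z = |B - C|  [with B=6, C=1]  = 5
Y = 3C + E - 2  [with C=1, E=-5]  = -4
A = Z^2 + Y  [with Z=5, Y=-4]  = 21

21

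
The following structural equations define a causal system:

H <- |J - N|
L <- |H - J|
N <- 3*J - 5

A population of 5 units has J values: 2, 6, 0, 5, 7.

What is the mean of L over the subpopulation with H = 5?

2.5

E[L|H=5] averages over only the 2 units with H=5 (J = 0, 5): L = 5, 0, mean 2.5.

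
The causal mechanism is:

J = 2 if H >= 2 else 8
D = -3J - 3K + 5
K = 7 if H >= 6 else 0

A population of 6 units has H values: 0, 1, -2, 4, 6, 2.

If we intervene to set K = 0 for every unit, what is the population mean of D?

do(K=0) breaks K's dependence on H. With K=0 fixed, D across the units is -19, -19, -19, -1, -1, -1, mean -10.

-10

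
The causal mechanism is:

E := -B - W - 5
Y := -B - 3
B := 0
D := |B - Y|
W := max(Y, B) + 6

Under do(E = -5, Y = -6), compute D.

6

The joint intervention fixes E = -5, Y = -6, removing each variable's own equation.
D = |B - Y|  [with B=0, Y=-6]  = 6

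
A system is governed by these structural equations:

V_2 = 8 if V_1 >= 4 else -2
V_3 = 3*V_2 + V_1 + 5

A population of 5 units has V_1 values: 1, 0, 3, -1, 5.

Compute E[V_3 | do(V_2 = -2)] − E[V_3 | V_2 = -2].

Every unit gets V_2=-2 under the intervention. V_3 values become 0, -1, 2, -2, 4; E[V_3|do(V_2=-2)] = 0.6.
E[V_3|V_2=-2] averages over only the 4 units with V_2=-2 (V_1 = 1, 0, 3, -1): V_3 = 0, -1, 2, -2, mean -0.25.
Difference = 0.6 − (-0.25) = 0.85.

0.85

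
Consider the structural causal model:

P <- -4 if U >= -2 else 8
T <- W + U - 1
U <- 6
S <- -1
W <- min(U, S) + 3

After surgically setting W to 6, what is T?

The intervention breaks the incoming arrows to W: W <- min(U, S) + 3 no longer applies, and W = 6.
T = W + U - 1  [with W=6, U=6]  = 11

11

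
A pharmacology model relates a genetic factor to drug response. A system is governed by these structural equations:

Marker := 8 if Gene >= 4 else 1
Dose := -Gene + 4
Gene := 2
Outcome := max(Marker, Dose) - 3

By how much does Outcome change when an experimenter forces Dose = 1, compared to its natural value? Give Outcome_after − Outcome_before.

-1

Under do(Dose=1), the mechanism Dose := -Gene + 4 is discarded; Dose is fixed at 1.
Marker = 8 if Gene >= 4 else 1  [with Gene=2]  = 1
Outcome = max(Marker, Dose) - 3  [with Marker=1, Dose=1]  = -2
Without intervention: Dose = -Gene + 4  [with Gene=2]  = 2; Marker = 8 if Gene >= 4 else 1  [with Gene=2]  = 1; Outcome = max(Marker, Dose) - 3  [with Marker=1, Dose=2]  = -1.
Change = -2 − (-1) = -1.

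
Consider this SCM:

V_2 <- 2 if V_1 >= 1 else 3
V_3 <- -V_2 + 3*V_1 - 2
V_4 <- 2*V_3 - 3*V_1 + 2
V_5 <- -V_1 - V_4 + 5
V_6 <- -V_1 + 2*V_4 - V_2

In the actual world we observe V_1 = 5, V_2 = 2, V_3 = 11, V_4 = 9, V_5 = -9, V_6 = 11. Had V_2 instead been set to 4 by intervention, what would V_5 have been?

-5

do(V_2=4) replaces the equation V_2 <- 2 if V_1 >= 1 else 3 with the constant V_2 = 4.
V_3 = -V_2 + 3*V_1 - 2  [with V_2=4, V_1=5]  = 9
V_4 = 2*V_3 - 3*V_1 + 2  [with V_3=9, V_1=5]  = 5
V_5 = -V_1 - V_4 + 5  [with V_1=5, V_4=5]  = -5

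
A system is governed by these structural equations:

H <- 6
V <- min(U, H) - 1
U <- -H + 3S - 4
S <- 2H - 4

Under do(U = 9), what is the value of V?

The intervention breaks the incoming arrows to U: U <- -H + 3S - 4 no longer applies, and U = 9.
V = min(U, H) - 1  [with U=9, H=6]  = 5

5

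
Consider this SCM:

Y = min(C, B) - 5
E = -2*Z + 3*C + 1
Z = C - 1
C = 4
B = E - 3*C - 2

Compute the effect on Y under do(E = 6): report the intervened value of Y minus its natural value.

do(E=6) replaces the equation E = -2*Z + 3*C + 1 with the constant E = 6.
B = E - 3*C - 2  [with E=6, C=4]  = -8
Y = min(C, B) - 5  [with C=4, B=-8]  = -13
Without intervention: Z = C - 1  [with C=4]  = 3; E = -2*Z + 3*C + 1  [with Z=3, C=4]  = 7; B = E - 3*C - 2  [with E=7, C=4]  = -7; Y = min(C, B) - 5  [with C=4, B=-7]  = -12.
Change = -13 − (-12) = -1.

-1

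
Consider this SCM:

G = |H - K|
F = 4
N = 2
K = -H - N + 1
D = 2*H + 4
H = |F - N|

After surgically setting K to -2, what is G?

4

Under do(K=-2), the mechanism K = -H - N + 1 is discarded; K is fixed at -2.
H = |F - N|  [with F=4, N=2]  = 2
G = |H - K|  [with H=2, K=-2]  = 4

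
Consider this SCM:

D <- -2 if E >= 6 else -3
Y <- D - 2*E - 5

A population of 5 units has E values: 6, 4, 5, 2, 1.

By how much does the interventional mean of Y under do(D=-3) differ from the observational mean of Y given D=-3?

Under do(D=-3), D's equation is replaced by D=-3 for every unit. Per-unit Y: -20, -16, -18, -12, -10. Mean = -15.2.
Observing D=-3 restricts to units where D's equation naturally yields -3: E ∈ {4, 5, 2, 1}. In that subpopulation Y = -16, -18, -12, -10, mean -14.
Difference = -15.2 − (-14) = -1.2.

-1.2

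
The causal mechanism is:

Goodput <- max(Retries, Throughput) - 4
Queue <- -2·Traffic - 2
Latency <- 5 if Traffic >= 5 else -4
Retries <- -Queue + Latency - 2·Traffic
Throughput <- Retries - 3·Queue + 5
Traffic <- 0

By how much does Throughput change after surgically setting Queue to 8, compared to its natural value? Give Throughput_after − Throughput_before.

-40

do(Queue=8) replaces the equation Queue <- -2·Traffic - 2 with the constant Queue = 8.
Latency = 5 if Traffic >= 5 else -4  [with Traffic=0]  = -4
Retries = -Queue + Latency - 2·Traffic  [with Queue=8, Latency=-4, Traffic=0]  = -12
Throughput = Retries - 3·Queue + 5  [with Retries=-12, Queue=8]  = -31
Without intervention: Latency = 5 if Traffic >= 5 else -4  [with Traffic=0]  = -4; Queue = -2·Traffic - 2  [with Traffic=0]  = -2; Retries = -Queue + Latency - 2·Traffic  [with Queue=-2, Latency=-4, Traffic=0]  = -2; Throughput = Retries - 3·Queue + 5  [with Retries=-2, Queue=-2]  = 9.
Change = -31 − 9 = -40.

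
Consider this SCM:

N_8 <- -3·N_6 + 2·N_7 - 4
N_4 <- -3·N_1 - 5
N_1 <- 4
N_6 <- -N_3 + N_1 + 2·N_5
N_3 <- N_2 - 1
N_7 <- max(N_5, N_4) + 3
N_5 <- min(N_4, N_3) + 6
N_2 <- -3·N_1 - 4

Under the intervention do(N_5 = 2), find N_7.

5

Under do(N_5=2), the mechanism N_5 <- min(N_4, N_3) + 6 is discarded; N_5 is fixed at 2.
N_4 = -3·N_1 - 5  [with N_1=4]  = -17
N_7 = max(N_5, N_4) + 3  [with N_5=2, N_4=-17]  = 5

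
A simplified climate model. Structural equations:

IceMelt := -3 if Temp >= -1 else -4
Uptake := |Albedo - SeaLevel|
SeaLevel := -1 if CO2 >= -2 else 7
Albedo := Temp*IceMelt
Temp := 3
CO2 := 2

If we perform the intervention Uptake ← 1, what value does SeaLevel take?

-1

do(Uptake=1) replaces the equation Uptake := |Albedo - SeaLevel| with the constant Uptake = 1.
Since SeaLevel is not a descendant of the intervened variable, it is unaffected.
SeaLevel = -1 if CO2 >= -2 else 7  [with CO2=2]  = -1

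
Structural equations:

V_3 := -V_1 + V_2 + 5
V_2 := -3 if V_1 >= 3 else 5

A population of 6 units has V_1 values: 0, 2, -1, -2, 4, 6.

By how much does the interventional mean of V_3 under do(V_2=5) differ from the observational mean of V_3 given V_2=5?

Every unit gets V_2=5 under the intervention. V_3 values become 10, 8, 11, 12, 6, 4; E[V_3|do(V_2=5)] = 8.5.
Observing V_2=5 restricts to units where V_2's equation naturally yields 5: V_1 ∈ {0, 2, -1, -2}. In that subpopulation V_3 = 10, 8, 11, 12, mean 10.25.
Difference = 8.5 − 10.25 = -1.75.

-1.75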